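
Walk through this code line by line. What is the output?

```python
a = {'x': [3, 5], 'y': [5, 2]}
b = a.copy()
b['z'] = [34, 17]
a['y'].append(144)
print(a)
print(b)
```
{'x': [3, 5], 'y': [5, 2, 144]}
{'x': [3, 5], 'y': [5, 2, 144], 'z': [34, 17]}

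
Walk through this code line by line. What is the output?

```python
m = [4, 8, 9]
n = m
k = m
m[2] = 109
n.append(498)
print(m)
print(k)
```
[4, 8, 109, 498]
[4, 8, 109, 498]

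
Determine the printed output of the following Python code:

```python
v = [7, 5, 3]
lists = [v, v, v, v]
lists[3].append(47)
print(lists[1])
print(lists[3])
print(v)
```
[7, 5, 3, 47]
[7, 5, 3, 47]
[7, 5, 3, 47]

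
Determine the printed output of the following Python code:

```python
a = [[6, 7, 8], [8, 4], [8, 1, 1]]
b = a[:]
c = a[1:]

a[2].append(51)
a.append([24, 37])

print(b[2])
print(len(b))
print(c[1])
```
[8, 1, 1, 51]
3
[8, 1, 1, 51]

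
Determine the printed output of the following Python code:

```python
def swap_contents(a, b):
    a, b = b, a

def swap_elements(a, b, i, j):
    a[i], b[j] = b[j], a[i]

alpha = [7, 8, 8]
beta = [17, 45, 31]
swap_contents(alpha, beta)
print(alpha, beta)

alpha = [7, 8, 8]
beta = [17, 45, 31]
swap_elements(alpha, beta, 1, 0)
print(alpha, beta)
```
[7, 8, 8] [17, 45, 31]
[7, 17, 8] [8, 45, 31]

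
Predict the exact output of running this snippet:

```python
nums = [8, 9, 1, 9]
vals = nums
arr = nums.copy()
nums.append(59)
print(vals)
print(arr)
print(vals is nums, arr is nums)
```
[8, 9, 1, 9, 59]
[8, 9, 1, 9]
True False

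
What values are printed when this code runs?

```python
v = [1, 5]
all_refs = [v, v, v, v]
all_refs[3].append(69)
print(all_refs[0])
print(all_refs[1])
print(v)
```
[1, 5, 69]
[1, 5, 69]
[1, 5, 69]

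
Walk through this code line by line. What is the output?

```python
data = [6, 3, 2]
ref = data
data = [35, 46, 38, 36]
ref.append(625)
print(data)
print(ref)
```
[35, 46, 38, 36]
[6, 3, 2, 625]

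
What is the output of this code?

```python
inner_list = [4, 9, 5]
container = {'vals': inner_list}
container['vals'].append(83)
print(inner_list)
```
[4, 9, 5, 83]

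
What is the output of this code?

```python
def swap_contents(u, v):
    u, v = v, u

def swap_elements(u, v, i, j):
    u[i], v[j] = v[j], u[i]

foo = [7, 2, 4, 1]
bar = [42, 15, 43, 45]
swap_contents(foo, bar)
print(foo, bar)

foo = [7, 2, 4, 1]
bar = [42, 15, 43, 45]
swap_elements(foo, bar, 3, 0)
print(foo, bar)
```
[7, 2, 4, 1] [42, 15, 43, 45]
[7, 2, 4, 42] [1, 15, 43, 45]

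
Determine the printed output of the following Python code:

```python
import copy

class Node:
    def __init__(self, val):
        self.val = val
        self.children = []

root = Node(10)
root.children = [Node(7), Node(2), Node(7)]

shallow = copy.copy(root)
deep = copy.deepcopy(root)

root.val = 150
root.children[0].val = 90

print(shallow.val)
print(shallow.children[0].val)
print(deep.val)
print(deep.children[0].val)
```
10
90
10
7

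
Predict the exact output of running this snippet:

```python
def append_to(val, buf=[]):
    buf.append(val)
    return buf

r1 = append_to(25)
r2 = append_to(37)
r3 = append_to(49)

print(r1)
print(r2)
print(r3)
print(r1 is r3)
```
[25, 37, 49]
[25, 37, 49]
[25, 37, 49]
True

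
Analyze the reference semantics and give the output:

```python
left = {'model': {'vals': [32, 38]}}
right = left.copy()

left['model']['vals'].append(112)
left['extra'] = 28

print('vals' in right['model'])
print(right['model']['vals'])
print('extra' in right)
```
True
[32, 38, 112]
False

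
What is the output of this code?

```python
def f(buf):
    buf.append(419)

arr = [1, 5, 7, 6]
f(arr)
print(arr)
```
[1, 5, 7, 6, 419]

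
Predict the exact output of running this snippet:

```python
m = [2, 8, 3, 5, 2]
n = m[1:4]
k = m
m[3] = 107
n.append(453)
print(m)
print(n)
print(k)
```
[2, 8, 3, 107, 2]
[8, 3, 5, 453]
[2, 8, 3, 107, 2]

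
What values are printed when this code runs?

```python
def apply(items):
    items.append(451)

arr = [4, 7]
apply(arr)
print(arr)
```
[4, 7, 451]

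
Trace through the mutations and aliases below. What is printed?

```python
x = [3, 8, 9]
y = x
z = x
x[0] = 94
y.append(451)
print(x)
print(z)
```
[94, 8, 9, 451]
[94, 8, 9, 451]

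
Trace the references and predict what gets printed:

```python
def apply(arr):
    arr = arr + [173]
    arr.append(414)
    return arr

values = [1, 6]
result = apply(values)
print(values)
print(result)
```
[1, 6]
[1, 6, 173, 414]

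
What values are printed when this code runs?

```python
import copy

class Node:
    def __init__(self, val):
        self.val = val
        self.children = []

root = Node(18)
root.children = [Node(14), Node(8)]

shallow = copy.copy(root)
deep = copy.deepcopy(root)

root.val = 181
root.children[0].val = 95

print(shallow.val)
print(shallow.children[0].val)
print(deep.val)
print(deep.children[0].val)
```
18
95
18
14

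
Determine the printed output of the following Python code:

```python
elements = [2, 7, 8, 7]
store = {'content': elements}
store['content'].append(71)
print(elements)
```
[2, 7, 8, 7, 71]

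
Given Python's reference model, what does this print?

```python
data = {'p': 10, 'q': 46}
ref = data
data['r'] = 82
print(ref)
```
{'p': 10, 'q': 46, 'r': 82}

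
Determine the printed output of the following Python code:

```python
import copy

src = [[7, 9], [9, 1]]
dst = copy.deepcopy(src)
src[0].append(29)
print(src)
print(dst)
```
[[7, 9, 29], [9, 1]]
[[7, 9], [9, 1]]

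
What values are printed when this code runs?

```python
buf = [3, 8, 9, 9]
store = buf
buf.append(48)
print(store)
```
[3, 8, 9, 9, 48]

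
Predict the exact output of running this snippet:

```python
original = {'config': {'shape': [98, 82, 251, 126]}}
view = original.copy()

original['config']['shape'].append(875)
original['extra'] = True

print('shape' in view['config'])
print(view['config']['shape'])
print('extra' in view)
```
True
[98, 82, 251, 126, 875]
False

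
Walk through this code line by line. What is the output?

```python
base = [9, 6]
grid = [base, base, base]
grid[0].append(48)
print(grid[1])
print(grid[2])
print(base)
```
[9, 6, 48]
[9, 6, 48]
[9, 6, 48]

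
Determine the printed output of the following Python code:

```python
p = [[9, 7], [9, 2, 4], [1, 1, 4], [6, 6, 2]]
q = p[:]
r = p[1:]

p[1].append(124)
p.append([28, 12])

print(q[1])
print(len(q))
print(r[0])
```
[9, 2, 4, 124]
4
[9, 2, 4, 124]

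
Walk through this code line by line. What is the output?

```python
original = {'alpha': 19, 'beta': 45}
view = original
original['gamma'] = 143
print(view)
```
{'alpha': 19, 'beta': 45, 'gamma': 143}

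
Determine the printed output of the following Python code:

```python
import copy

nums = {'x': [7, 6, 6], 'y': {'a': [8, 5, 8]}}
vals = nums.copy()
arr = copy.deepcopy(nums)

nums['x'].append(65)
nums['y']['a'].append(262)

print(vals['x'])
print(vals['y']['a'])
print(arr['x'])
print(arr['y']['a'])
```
[7, 6, 6, 65]
[8, 5, 8, 262]
[7, 6, 6]
[8, 5, 8]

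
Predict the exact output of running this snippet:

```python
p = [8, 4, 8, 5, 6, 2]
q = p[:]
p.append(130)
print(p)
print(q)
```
[8, 4, 8, 5, 6, 2, 130]
[8, 4, 8, 5, 6, 2]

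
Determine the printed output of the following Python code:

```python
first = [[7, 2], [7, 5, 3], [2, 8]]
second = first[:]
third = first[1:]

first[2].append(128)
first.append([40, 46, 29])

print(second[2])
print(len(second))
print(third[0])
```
[2, 8, 128]
3
[7, 5, 3]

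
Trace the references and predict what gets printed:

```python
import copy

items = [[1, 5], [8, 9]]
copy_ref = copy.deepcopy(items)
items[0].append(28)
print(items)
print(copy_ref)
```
[[1, 5, 28], [8, 9]]
[[1, 5], [8, 9]]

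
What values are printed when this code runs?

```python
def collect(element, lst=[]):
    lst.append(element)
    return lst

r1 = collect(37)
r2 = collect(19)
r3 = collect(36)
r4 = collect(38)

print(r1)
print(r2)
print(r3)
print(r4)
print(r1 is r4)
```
[37, 19, 36, 38]
[37, 19, 36, 38]
[37, 19, 36, 38]
[37, 19, 36, 38]
True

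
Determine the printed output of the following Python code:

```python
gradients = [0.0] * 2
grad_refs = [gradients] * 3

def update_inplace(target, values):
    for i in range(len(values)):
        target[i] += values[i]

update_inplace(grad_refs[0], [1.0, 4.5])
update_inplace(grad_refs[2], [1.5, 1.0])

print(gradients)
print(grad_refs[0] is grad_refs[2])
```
[2.5, 5.5]
True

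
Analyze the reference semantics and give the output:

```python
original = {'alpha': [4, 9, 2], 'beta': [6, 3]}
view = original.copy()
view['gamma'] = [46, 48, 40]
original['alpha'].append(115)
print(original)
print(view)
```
{'alpha': [4, 9, 2, 115], 'beta': [6, 3]}
{'alpha': [4, 9, 2, 115], 'beta': [6, 3], 'gamma': [46, 48, 40]}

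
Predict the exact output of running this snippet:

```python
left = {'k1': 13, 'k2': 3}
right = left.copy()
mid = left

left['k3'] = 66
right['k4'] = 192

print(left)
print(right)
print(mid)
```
{'k1': 13, 'k2': 3, 'k3': 66}
{'k1': 13, 'k2': 3, 'k4': 192}
{'k1': 13, 'k2': 3, 'k3': 66}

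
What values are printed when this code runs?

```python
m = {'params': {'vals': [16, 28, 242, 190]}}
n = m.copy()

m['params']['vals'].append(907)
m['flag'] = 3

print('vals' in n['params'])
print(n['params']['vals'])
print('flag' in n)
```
True
[16, 28, 242, 190, 907]
False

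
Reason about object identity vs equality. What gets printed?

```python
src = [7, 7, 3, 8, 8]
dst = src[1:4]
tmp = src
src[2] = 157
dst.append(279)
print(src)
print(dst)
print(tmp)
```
[7, 7, 157, 8, 8]
[7, 3, 8, 279]
[7, 7, 157, 8, 8]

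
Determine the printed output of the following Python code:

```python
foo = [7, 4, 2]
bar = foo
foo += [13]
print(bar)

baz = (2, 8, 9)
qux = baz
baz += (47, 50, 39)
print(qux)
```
[7, 4, 2, 13]
(2, 8, 9)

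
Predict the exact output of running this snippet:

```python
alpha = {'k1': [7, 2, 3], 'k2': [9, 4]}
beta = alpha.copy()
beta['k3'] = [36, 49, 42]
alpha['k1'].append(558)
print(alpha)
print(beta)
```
{'k1': [7, 2, 3, 558], 'k2': [9, 4]}
{'k1': [7, 2, 3, 558], 'k2': [9, 4], 'k3': [36, 49, 42]}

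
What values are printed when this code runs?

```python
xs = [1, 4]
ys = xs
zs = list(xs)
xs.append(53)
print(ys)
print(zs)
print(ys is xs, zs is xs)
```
[1, 4, 53]
[1, 4]
True False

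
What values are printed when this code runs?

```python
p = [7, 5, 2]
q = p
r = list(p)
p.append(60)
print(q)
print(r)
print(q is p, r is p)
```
[7, 5, 2, 60]
[7, 5, 2]
True False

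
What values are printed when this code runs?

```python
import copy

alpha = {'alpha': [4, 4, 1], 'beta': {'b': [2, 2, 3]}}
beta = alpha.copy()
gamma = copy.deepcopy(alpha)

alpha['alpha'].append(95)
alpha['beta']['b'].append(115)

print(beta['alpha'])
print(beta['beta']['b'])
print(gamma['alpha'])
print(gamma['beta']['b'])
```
[4, 4, 1, 95]
[2, 2, 3, 115]
[4, 4, 1]
[2, 2, 3]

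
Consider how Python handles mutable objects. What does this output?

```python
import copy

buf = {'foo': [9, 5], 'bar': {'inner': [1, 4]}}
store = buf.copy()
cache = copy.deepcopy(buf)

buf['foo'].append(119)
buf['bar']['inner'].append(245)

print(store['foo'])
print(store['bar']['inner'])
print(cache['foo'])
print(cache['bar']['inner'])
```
[9, 5, 119]
[1, 4, 245]
[9, 5]
[1, 4]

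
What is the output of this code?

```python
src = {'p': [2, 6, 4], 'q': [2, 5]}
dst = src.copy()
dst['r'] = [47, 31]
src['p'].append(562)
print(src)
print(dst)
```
{'p': [2, 6, 4, 562], 'q': [2, 5]}
{'p': [2, 6, 4, 562], 'q': [2, 5], 'r': [47, 31]}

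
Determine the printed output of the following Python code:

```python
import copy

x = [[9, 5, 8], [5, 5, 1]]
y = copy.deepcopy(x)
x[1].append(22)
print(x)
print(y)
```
[[9, 5, 8], [5, 5, 1, 22]]
[[9, 5, 8], [5, 5, 1]]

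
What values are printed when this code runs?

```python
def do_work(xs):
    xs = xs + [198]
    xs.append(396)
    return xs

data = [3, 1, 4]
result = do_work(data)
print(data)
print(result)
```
[3, 1, 4]
[3, 1, 4, 198, 396]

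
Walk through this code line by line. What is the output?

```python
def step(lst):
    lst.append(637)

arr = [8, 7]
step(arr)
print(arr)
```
[8, 7, 637]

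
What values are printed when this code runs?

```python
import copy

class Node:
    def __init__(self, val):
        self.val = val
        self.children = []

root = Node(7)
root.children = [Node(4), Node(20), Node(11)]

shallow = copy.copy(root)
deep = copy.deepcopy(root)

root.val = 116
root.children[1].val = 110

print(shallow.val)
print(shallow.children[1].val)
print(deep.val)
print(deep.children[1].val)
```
7
110
7
20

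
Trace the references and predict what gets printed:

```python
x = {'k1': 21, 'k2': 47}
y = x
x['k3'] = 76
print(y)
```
{'k1': 21, 'k2': 47, 'k3': 76}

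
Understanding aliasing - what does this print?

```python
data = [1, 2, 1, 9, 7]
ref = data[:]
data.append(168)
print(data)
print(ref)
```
[1, 2, 1, 9, 7, 168]
[1, 2, 1, 9, 7]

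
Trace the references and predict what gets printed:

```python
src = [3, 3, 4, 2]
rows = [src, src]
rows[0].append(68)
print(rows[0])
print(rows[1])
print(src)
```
[3, 3, 4, 2, 68]
[3, 3, 4, 2, 68]
[3, 3, 4, 2, 68]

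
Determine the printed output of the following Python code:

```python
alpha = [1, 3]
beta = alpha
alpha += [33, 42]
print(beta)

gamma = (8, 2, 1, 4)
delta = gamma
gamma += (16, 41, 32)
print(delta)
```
[1, 3, 33, 42]
(8, 2, 1, 4)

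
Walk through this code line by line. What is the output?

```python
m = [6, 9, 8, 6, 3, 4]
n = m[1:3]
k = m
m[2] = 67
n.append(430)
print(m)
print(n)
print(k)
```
[6, 9, 67, 6, 3, 4]
[9, 8, 430]
[6, 9, 67, 6, 3, 4]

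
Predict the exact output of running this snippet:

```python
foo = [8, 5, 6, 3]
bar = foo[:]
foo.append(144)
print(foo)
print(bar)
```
[8, 5, 6, 3, 144]
[8, 5, 6, 3]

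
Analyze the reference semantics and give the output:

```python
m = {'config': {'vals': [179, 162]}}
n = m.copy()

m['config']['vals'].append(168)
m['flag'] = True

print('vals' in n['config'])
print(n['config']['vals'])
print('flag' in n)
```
True
[179, 162, 168]
False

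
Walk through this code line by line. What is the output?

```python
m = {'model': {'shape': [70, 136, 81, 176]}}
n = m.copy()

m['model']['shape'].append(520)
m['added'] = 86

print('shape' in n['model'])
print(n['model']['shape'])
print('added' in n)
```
True
[70, 136, 81, 176, 520]
False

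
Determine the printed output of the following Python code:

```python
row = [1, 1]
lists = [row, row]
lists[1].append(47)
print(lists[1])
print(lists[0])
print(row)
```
[1, 1, 47]
[1, 1, 47]
[1, 1, 47]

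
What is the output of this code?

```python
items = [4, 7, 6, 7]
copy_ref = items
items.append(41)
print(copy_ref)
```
[4, 7, 6, 7, 41]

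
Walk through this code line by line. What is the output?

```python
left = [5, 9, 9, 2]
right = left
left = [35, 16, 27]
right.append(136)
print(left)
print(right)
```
[35, 16, 27]
[5, 9, 9, 2, 136]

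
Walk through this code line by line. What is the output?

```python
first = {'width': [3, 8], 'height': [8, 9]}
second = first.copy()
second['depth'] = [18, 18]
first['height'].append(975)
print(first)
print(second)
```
{'width': [3, 8], 'height': [8, 9, 975]}
{'width': [3, 8], 'height': [8, 9, 975], 'depth': [18, 18]}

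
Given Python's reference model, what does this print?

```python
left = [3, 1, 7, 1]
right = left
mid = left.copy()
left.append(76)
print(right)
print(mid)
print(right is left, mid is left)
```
[3, 1, 7, 1, 76]
[3, 1, 7, 1]
True False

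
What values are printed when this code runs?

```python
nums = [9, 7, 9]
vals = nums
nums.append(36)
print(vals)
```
[9, 7, 9, 36]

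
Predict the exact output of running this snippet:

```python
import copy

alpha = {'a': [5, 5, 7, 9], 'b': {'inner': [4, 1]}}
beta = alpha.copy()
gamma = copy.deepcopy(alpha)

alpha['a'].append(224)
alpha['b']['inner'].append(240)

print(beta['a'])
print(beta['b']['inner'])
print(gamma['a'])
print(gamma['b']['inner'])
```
[5, 5, 7, 9, 224]
[4, 1, 240]
[5, 5, 7, 9]
[4, 1]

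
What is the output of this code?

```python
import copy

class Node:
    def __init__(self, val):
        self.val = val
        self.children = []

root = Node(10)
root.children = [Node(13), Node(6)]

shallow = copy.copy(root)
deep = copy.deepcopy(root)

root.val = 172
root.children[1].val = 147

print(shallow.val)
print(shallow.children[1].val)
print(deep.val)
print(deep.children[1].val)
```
10
147
10
6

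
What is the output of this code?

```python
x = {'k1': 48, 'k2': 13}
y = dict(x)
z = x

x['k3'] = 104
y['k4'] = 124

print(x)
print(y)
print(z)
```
{'k1': 48, 'k2': 13, 'k3': 104}
{'k1': 48, 'k2': 13, 'k4': 124}
{'k1': 48, 'k2': 13, 'k3': 104}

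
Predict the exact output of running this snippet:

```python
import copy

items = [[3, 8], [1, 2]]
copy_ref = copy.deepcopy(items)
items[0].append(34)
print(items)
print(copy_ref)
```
[[3, 8, 34], [1, 2]]
[[3, 8], [1, 2]]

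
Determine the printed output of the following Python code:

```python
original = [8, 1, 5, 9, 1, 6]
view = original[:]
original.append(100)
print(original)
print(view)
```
[8, 1, 5, 9, 1, 6, 100]
[8, 1, 5, 9, 1, 6]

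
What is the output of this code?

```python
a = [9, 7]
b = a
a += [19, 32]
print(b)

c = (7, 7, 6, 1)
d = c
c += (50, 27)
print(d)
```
[9, 7, 19, 32]
(7, 7, 6, 1)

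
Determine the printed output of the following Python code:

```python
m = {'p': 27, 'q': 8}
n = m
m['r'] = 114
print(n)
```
{'p': 27, 'q': 8, 'r': 114}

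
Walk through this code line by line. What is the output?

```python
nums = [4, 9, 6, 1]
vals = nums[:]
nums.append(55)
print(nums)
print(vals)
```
[4, 9, 6, 1, 55]
[4, 9, 6, 1]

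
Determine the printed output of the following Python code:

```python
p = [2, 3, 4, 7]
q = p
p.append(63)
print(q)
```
[2, 3, 4, 7, 63]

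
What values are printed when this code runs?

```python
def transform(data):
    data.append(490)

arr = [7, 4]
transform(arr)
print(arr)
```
[7, 4, 490]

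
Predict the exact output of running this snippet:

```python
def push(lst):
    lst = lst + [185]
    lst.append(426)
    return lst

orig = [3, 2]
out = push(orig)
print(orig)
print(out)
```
[3, 2]
[3, 2, 185, 426]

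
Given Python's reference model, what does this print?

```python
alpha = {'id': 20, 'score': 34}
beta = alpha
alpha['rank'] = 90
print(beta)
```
{'id': 20, 'score': 34, 'rank': 90}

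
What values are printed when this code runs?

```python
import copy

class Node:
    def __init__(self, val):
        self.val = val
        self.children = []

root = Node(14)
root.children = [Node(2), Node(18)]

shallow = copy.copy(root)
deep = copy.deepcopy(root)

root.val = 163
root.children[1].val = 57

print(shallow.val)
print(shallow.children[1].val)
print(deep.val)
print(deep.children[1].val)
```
14
57
14
18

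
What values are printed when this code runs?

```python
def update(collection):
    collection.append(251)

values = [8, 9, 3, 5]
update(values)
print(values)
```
[8, 9, 3, 5, 251]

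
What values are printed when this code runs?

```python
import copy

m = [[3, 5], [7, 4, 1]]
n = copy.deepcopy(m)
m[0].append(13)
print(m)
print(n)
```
[[3, 5, 13], [7, 4, 1]]
[[3, 5], [7, 4, 1]]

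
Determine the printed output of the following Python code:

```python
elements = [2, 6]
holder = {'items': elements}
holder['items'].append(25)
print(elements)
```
[2, 6, 25]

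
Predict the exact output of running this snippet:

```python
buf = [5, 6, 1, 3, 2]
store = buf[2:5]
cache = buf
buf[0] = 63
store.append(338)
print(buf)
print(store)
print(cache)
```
[63, 6, 1, 3, 2]
[1, 3, 2, 338]
[63, 6, 1, 3, 2]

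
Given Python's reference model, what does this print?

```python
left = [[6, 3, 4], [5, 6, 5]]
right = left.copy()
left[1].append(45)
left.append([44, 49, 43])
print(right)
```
[[6, 3, 4], [5, 6, 5, 45]]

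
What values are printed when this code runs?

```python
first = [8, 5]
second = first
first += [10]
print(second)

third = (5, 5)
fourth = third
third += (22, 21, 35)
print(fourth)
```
[8, 5, 10]
(5, 5)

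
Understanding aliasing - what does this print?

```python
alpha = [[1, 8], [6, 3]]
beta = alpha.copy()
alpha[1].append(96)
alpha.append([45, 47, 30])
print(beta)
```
[[1, 8], [6, 3, 96]]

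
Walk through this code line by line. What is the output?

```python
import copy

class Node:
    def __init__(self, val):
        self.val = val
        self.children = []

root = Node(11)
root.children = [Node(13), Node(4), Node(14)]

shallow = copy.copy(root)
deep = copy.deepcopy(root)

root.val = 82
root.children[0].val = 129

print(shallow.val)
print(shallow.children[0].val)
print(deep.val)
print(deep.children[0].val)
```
11
129
11
13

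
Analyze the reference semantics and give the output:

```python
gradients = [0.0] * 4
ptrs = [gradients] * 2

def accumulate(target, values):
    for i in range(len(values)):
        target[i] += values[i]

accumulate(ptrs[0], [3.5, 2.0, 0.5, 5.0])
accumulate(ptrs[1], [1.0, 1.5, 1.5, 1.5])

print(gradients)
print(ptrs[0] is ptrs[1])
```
[4.5, 3.5, 2.0, 6.5]
True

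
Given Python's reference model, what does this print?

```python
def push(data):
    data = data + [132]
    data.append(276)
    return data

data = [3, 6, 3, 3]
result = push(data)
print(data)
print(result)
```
[3, 6, 3, 3]
[3, 6, 3, 3, 132, 276]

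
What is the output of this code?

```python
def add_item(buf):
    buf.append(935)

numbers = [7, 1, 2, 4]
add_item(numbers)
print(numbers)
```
[7, 1, 2, 4, 935]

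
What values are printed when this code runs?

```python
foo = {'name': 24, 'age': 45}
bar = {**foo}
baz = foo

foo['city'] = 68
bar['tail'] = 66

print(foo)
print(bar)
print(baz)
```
{'name': 24, 'age': 45, 'city': 68}
{'name': 24, 'age': 45, 'tail': 66}
{'name': 24, 'age': 45, 'city': 68}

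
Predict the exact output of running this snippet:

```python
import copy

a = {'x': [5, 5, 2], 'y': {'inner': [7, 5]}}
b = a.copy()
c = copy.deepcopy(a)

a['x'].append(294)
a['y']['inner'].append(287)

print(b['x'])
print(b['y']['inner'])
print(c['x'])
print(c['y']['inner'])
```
[5, 5, 2, 294]
[7, 5, 287]
[5, 5, 2]
[7, 5]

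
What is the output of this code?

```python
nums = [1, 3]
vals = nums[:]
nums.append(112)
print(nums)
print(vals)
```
[1, 3, 112]
[1, 3]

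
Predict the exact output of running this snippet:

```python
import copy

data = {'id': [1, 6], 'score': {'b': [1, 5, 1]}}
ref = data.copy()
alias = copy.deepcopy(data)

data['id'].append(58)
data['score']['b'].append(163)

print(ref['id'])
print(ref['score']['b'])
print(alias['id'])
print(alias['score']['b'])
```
[1, 6, 58]
[1, 5, 1, 163]
[1, 6]
[1, 5, 1]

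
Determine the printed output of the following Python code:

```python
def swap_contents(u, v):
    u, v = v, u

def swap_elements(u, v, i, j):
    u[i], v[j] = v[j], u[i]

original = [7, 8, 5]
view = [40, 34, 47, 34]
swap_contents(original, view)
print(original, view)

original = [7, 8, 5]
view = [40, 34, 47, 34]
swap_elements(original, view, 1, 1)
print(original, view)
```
[7, 8, 5] [40, 34, 47, 34]
[7, 34, 5] [40, 8, 47, 34]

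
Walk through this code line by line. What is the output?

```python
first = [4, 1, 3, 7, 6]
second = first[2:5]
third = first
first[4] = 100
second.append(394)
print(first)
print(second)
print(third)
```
[4, 1, 3, 7, 100]
[3, 7, 6, 394]
[4, 1, 3, 7, 100]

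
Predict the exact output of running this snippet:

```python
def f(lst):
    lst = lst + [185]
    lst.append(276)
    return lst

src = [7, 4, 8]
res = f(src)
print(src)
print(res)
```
[7, 4, 8]
[7, 4, 8, 185, 276]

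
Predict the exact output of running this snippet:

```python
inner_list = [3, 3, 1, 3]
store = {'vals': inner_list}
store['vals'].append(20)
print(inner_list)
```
[3, 3, 1, 3, 20]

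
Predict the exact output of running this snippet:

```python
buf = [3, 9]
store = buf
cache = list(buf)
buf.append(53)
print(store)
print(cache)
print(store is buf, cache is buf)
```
[3, 9, 53]
[3, 9]
True False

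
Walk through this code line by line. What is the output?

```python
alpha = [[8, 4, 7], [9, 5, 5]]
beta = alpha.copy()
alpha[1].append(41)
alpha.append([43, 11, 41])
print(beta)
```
[[8, 4, 7], [9, 5, 5, 41]]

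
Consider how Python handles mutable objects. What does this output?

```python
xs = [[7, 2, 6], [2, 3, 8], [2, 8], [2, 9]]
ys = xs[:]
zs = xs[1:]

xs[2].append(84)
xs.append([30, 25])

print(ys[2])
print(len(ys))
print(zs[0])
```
[2, 8, 84]
4
[2, 3, 8]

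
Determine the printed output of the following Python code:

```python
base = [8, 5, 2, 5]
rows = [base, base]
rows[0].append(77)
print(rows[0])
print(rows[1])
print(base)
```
[8, 5, 2, 5, 77]
[8, 5, 2, 5, 77]
[8, 5, 2, 5, 77]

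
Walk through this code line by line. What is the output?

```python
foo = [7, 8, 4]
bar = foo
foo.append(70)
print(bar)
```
[7, 8, 4, 70]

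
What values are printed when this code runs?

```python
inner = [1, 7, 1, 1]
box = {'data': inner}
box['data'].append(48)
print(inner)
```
[1, 7, 1, 1, 48]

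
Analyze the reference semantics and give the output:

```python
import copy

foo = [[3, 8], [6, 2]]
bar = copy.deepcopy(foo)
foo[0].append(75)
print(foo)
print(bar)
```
[[3, 8, 75], [6, 2]]
[[3, 8], [6, 2]]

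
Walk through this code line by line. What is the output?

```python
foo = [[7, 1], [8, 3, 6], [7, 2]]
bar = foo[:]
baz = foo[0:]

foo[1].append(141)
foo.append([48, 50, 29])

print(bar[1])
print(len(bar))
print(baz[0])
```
[8, 3, 6, 141]
3
[7, 1]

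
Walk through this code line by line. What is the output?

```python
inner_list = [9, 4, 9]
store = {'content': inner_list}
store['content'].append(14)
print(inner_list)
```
[9, 4, 9, 14]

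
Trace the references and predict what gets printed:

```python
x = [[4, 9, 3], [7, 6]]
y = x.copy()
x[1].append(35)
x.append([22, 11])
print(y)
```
[[4, 9, 3], [7, 6, 35]]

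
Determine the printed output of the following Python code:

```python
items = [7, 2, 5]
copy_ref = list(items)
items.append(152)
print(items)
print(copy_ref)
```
[7, 2, 5, 152]
[7, 2, 5]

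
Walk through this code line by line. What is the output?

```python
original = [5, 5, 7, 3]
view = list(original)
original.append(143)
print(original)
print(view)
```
[5, 5, 7, 3, 143]
[5, 5, 7, 3]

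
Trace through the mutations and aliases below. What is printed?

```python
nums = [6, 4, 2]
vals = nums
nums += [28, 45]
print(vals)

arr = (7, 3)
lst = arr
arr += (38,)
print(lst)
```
[6, 4, 2, 28, 45]
(7, 3)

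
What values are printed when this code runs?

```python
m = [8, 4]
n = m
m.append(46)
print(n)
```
[8, 4, 46]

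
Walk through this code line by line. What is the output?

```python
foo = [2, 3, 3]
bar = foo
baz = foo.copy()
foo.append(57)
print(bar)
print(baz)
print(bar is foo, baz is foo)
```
[2, 3, 3, 57]
[2, 3, 3]
True False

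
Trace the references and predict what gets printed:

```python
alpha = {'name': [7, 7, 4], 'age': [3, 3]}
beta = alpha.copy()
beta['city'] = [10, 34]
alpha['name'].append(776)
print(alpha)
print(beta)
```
{'name': [7, 7, 4, 776], 'age': [3, 3]}
{'name': [7, 7, 4, 776], 'age': [3, 3], 'city': [10, 34]}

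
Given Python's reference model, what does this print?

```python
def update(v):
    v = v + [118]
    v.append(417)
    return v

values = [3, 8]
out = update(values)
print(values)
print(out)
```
[3, 8]
[3, 8, 118, 417]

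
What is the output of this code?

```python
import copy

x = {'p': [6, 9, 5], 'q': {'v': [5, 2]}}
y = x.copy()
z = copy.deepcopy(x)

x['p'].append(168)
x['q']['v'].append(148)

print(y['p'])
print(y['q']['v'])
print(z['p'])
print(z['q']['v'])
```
[6, 9, 5, 168]
[5, 2, 148]
[6, 9, 5]
[5, 2]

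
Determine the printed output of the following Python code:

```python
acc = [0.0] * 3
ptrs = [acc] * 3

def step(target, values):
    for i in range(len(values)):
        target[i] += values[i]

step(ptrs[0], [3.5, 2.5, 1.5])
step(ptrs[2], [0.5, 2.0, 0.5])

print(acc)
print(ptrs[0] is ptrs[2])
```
[4.0, 4.5, 2.0]
True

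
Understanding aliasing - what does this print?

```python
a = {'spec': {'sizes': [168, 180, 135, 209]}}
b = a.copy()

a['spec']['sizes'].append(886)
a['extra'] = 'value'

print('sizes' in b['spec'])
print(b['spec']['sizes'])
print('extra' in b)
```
True
[168, 180, 135, 209, 886]
False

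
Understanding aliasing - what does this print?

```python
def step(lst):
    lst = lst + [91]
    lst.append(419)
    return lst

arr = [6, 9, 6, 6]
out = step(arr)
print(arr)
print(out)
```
[6, 9, 6, 6]
[6, 9, 6, 6, 91, 419]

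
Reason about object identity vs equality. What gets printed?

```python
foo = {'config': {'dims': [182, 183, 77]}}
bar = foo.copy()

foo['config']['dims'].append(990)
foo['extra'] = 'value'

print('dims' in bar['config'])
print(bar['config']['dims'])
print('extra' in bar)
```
True
[182, 183, 77, 990]
False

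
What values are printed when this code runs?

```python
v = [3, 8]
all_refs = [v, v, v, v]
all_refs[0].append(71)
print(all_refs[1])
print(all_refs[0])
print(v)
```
[3, 8, 71]
[3, 8, 71]
[3, 8, 71]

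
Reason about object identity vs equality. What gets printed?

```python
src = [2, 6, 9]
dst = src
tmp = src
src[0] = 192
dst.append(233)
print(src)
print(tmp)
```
[192, 6, 9, 233]
[192, 6, 9, 233]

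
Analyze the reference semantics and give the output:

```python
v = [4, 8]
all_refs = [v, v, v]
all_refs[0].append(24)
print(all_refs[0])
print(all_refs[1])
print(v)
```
[4, 8, 24]
[4, 8, 24]
[4, 8, 24]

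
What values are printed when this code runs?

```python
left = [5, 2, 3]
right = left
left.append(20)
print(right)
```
[5, 2, 3, 20]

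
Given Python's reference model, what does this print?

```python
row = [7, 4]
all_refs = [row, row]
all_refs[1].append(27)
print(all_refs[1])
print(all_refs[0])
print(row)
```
[7, 4, 27]
[7, 4, 27]
[7, 4, 27]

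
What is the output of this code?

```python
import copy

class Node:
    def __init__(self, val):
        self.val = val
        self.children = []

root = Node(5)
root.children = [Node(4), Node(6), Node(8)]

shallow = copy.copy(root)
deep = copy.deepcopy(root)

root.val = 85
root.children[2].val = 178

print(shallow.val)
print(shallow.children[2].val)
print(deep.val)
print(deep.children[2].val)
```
5
178
5
8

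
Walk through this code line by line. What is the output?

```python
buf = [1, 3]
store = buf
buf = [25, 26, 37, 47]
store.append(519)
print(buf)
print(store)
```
[25, 26, 37, 47]
[1, 3, 519]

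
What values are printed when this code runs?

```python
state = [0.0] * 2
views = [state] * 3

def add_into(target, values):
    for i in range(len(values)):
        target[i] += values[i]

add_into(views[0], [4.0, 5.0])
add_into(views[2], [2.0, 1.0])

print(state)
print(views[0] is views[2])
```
[6.0, 6.0]
True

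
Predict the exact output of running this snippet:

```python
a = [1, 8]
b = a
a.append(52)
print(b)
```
[1, 8, 52]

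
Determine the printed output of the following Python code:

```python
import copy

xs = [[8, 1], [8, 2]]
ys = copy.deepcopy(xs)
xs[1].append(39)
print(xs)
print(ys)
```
[[8, 1], [8, 2, 39]]
[[8, 1], [8, 2]]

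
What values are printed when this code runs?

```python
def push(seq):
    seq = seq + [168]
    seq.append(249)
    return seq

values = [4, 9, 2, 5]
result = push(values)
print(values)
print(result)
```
[4, 9, 2, 5]
[4, 9, 2, 5, 168, 249]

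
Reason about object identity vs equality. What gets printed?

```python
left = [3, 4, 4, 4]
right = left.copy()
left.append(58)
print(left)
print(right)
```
[3, 4, 4, 4, 58]
[3, 4, 4, 4]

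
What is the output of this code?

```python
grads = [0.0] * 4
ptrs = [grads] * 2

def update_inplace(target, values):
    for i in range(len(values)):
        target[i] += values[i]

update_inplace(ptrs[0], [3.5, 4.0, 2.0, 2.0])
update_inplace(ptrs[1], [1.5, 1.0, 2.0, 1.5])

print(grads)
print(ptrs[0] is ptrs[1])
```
[5.0, 5.0, 4.0, 3.5]
True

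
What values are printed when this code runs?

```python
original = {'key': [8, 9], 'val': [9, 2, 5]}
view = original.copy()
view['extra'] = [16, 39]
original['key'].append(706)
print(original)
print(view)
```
{'key': [8, 9, 706], 'val': [9, 2, 5]}
{'key': [8, 9, 706], 'val': [9, 2, 5], 'extra': [16, 39]}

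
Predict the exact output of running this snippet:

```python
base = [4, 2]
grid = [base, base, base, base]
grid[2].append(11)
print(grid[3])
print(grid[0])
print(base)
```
[4, 2, 11]
[4, 2, 11]
[4, 2, 11]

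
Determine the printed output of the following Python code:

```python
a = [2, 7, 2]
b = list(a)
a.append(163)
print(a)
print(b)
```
[2, 7, 2, 163]
[2, 7, 2]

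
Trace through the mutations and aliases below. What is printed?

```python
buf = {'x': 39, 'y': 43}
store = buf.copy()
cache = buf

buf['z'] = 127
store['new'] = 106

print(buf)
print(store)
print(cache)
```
{'x': 39, 'y': 43, 'z': 127}
{'x': 39, 'y': 43, 'new': 106}
{'x': 39, 'y': 43, 'z': 127}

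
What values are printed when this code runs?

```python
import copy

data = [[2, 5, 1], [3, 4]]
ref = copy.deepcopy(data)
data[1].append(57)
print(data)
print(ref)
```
[[2, 5, 1], [3, 4, 57]]
[[2, 5, 1], [3, 4]]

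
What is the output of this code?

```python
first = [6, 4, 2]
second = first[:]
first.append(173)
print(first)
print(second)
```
[6, 4, 2, 173]
[6, 4, 2]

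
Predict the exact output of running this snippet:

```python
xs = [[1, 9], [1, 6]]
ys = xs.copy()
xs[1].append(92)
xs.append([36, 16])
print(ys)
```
[[1, 9], [1, 6, 92]]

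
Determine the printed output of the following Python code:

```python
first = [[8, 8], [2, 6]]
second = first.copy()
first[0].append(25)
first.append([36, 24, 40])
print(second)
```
[[8, 8, 25], [2, 6]]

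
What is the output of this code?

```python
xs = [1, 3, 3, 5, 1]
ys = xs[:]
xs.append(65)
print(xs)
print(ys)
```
[1, 3, 3, 5, 1, 65]
[1, 3, 3, 5, 1]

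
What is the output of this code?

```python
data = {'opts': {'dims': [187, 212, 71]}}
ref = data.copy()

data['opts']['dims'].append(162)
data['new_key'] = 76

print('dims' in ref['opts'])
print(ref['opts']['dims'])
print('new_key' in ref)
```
True
[187, 212, 71, 162]
False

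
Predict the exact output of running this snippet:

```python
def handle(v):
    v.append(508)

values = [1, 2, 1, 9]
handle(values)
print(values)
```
[1, 2, 1, 9, 508]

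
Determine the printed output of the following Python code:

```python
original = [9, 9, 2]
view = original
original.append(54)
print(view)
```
[9, 9, 2, 54]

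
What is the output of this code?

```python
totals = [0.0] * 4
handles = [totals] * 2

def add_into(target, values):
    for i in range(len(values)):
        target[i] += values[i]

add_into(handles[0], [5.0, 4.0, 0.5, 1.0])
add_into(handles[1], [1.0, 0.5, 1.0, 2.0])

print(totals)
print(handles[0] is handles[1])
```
[6.0, 4.5, 1.5, 3.0]
True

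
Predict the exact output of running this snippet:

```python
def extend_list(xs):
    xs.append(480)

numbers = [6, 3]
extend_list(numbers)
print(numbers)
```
[6, 3, 480]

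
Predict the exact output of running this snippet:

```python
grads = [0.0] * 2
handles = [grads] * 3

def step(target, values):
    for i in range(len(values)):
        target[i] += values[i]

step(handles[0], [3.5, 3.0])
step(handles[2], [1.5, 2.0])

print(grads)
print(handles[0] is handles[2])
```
[5.0, 5.0]
True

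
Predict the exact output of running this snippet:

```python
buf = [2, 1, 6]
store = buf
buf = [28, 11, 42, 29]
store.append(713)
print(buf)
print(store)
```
[28, 11, 42, 29]
[2, 1, 6, 713]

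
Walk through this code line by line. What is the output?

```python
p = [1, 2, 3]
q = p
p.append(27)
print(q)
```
[1, 2, 3, 27]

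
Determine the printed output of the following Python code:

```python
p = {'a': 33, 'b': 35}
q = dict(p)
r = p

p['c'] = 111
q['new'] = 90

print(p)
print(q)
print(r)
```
{'a': 33, 'b': 35, 'c': 111}
{'a': 33, 'b': 35, 'new': 90}
{'a': 33, 'b': 35, 'c': 111}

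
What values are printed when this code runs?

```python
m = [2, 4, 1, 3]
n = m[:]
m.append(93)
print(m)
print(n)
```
[2, 4, 1, 3, 93]
[2, 4, 1, 3]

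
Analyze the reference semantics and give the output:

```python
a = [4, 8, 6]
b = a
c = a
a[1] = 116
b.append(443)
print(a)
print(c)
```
[4, 116, 6, 443]
[4, 116, 6, 443]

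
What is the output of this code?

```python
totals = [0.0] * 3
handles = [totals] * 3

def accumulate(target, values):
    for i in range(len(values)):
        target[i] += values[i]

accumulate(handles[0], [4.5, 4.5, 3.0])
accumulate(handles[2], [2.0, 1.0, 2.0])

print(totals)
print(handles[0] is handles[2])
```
[6.5, 5.5, 5.0]
True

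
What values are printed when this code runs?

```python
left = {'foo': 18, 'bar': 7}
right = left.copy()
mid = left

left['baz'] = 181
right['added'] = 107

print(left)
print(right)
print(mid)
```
{'foo': 18, 'bar': 7, 'baz': 181}
{'foo': 18, 'bar': 7, 'added': 107}
{'foo': 18, 'bar': 7, 'baz': 181}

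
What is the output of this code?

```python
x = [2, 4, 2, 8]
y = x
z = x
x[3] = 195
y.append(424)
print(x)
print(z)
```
[2, 4, 2, 195, 424]
[2, 4, 2, 195, 424]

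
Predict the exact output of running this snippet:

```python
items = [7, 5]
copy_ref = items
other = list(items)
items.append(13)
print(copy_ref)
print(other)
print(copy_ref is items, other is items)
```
[7, 5, 13]
[7, 5]
True False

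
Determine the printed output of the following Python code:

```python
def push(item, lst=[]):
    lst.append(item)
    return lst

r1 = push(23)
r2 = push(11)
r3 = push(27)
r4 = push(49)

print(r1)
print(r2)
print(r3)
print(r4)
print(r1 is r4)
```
[23, 11, 27, 49]
[23, 11, 27, 49]
[23, 11, 27, 49]
[23, 11, 27, 49]
True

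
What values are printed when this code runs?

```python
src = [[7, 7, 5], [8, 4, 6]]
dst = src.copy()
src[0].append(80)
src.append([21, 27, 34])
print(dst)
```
[[7, 7, 5, 80], [8, 4, 6]]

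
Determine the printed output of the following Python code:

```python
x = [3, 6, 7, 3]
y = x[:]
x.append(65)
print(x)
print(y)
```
[3, 6, 7, 3, 65]
[3, 6, 7, 3]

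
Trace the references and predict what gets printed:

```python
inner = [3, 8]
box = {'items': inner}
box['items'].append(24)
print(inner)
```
[3, 8, 24]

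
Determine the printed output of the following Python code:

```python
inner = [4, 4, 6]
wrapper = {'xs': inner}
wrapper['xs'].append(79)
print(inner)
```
[4, 4, 6, 79]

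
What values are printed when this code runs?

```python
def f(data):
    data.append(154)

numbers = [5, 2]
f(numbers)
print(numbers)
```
[5, 2, 154]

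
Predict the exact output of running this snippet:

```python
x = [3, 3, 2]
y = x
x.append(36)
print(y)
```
[3, 3, 2, 36]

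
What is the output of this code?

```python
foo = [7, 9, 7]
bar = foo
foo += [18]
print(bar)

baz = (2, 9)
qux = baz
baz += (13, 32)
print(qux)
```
[7, 9, 7, 18]
(2, 9)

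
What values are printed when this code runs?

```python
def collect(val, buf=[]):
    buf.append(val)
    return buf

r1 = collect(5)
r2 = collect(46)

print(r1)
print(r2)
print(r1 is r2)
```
[5, 46]
[5, 46]
True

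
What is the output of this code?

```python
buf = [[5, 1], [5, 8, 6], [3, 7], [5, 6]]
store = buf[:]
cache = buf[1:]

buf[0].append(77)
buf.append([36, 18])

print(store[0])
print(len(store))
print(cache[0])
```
[5, 1, 77]
4
[5, 8, 6]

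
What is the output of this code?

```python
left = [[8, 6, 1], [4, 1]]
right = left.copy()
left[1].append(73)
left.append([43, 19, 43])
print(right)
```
[[8, 6, 1], [4, 1, 73]]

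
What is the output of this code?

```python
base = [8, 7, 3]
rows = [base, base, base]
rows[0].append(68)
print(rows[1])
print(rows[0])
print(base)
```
[8, 7, 3, 68]
[8, 7, 3, 68]
[8, 7, 3, 68]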